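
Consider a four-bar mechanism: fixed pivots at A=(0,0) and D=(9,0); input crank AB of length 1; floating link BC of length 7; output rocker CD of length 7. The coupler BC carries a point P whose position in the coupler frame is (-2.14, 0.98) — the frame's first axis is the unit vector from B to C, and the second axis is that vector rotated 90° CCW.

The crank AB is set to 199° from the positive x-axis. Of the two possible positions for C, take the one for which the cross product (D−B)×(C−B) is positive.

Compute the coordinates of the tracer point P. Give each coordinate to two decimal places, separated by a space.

-3.13 -1.21

A=(0,0), D=(9.00,0)
B = A + 1.00·(cos199°, sin199°) = (-0.9455, -0.3256)
|BD| = 9.9508
circle(B,7.00) ∩ circle(D,7.00): a=4.9754, h=4.9239
  candidates: C₊=(3.8661,4.7585) cross=48.997; C₋=(4.1883,-5.0841) cross=-48.997
  mode + wants cross > 0 → take C=(3.8661,4.7585) (cross=48.997)
ex = (C−B)/|BC| = (0.6874,0.7263); ey = (-0.7263,0.6874)
P = B + -2.14·ex + 0.98·ey = (-3.1283,-1.2062)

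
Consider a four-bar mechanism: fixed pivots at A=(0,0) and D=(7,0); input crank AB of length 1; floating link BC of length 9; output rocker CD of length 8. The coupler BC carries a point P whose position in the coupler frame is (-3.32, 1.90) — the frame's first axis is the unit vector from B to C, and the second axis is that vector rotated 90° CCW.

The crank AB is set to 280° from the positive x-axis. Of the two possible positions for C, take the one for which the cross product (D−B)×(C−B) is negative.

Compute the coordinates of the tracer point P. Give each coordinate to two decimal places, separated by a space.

A=(0,0), D=(7.00,0)
B = A + 1.00·(cos280°, sin280°) = (0.1736, -0.9848)
|BD| = 6.8970
circle(B,9.00) ∩ circle(D,8.00): a=4.6809, h=7.6869
  candidates: C₊=(3.7090,7.2917) cross=53.017; C₋=(5.9042,-7.9246) cross=-53.017
  mode - wants cross < 0 → take C=(5.9042,-7.9246) (cross=-53.017)
ex = (C−B)/|BC| = (0.6367,-0.7711); ey = (0.7711,0.6367)
P = B + -3.32·ex + 1.90·ey = (-0.4752,2.7850)

-0.48 2.78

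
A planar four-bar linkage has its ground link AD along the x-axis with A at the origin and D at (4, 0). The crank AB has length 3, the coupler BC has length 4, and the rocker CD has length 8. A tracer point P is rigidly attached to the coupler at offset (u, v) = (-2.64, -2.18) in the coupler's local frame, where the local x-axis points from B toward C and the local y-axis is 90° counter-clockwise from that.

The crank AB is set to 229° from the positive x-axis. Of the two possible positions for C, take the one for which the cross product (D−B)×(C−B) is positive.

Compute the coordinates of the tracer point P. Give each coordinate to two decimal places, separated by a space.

A=(0,0), D=(4.00,0)
B = A + 3.00·(cos229°, sin229°) = (-1.9682, -2.2641)
|BD| = 6.3832
circle(B,4.00) ∩ circle(D,8.00): a=-0.5683, h=3.9594
  candidates: C₊=(-3.9039,1.2363) cross=25.274; C₋=(-1.0951,-6.1677) cross=-25.274
  mode + wants cross > 0 → take C=(-3.9039,1.2363) (cross=25.274)
ex = (C−B)/|BC| = (-0.4839,0.8751); ey = (-0.8751,-0.4839)
P = B + -2.64·ex + -2.18·ey = (1.2171,-3.5194)

1.22 -3.52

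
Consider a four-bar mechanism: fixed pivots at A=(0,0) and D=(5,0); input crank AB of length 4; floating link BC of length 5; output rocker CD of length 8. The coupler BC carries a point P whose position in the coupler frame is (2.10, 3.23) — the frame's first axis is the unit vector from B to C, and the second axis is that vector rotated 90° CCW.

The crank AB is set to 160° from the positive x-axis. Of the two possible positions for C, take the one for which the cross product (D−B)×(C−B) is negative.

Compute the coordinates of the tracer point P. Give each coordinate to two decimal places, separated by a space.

A=(0,0), D=(5.00,0)
B = A + 4.00·(cos160°, sin160°) = (-3.7588, 1.3681)
|BD| = 8.8650
circle(B,5.00) ∩ circle(D,8.00): a=2.2328, h=4.4738
  candidates: C₊=(-0.8623,5.4437) cross=39.660; C₋=(-2.2431,-3.3967) cross=-39.660
  mode - wants cross < 0 → take C=(-2.2431,-3.3967) (cross=-39.660)
ex = (C−B)/|BC| = (0.3031,-0.9529); ey = (0.9529,0.3031)
P = B + 2.10·ex + 3.23·ey = (-0.0442,0.3460)

-0.04 0.35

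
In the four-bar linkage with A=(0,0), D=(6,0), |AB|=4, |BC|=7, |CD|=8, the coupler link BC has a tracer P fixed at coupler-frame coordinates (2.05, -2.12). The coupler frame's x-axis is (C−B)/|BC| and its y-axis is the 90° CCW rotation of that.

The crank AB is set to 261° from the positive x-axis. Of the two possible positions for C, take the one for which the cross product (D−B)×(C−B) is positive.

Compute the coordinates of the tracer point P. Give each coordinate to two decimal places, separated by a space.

A=(0,0), D=(6.00,0)
B = A + 4.00·(cos261°, sin261°) = (-0.6257, -3.9508)
|BD| = 7.7142
circle(B,7.00) ∩ circle(D,8.00): a=2.8849, h=6.3779
  candidates: C₊=(-1.4143,3.0047) cross=49.200; C₋=(5.1185,-7.9513) cross=-49.200
  mode + wants cross > 0 → take C=(-1.4143,3.0047) (cross=49.200)
ex = (C−B)/|BC| = (-0.1127,0.9936); ey = (-0.9936,-0.1127)
P = B + 2.05·ex + -2.12·ey = (1.2498,-1.6750)

1.25 -1.67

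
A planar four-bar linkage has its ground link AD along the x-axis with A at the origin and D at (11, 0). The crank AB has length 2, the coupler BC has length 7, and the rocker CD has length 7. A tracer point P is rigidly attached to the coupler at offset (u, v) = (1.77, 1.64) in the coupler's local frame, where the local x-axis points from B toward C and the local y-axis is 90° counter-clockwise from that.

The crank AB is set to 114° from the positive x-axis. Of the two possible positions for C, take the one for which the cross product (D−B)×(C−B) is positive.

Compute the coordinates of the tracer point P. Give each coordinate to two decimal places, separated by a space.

A=(0,0), D=(11.00,0)
B = A + 2.00·(cos114°, sin114°) = (-0.8135, 1.8271)
|BD| = 11.9539
circle(B,7.00) ∩ circle(D,7.00): a=5.9770, h=3.6436
  candidates: C₊=(5.6502,4.5143) cross=43.555; C₋=(4.5364,-2.6873) cross=-43.555
  mode + wants cross > 0 → take C=(5.6502,4.5143) (cross=43.555)
ex = (C−B)/|BC| = (0.9234,0.3839); ey = (-0.3839,0.9234)
P = B + 1.77·ex + 1.64·ey = (0.1913,4.0209)

0.19 4.02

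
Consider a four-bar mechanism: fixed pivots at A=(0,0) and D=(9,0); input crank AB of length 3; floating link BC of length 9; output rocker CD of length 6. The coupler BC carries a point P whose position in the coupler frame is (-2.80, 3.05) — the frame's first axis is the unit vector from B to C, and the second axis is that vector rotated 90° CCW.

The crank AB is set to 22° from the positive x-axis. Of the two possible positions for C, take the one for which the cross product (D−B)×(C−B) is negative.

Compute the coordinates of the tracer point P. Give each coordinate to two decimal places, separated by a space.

3.46 5.21

A=(0,0), D=(9.00,0)
B = A + 3.00·(cos22°, sin22°) = (2.7816, 1.1238)
|BD| = 6.3192
circle(B,9.00) ∩ circle(D,6.00): a=6.7202, h=5.9866
  candidates: C₊=(10.4593,5.8198) cross=37.830; C₋=(8.3299,-5.9625) cross=-37.830
  mode - wants cross < 0 → take C=(8.3299,-5.9625) (cross=-37.830)
ex = (C−B)/|BC| = (0.6165,-0.7874); ey = (0.7874,0.6165)
P = B + -2.80·ex + 3.05·ey = (3.4569,5.2087)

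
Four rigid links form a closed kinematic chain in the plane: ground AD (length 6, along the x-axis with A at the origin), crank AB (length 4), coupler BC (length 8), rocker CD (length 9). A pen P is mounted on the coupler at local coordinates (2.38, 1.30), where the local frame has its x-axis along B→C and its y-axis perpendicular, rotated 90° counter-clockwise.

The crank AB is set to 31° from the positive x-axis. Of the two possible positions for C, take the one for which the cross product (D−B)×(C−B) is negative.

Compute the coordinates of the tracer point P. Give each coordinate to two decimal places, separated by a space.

2.65 -0.54

A=(0,0), D=(6.00,0)
B = A + 4.00·(cos31°, sin31°) = (3.4287, 2.0602)
|BD| = 3.2948
circle(B,8.00) ∩ circle(D,9.00): a=-0.9324, h=7.9455
  candidates: C₊=(7.6691,8.8439) cross=26.179; C₋=(-2.2670,-3.5576) cross=-26.179
  mode - wants cross < 0 → take C=(-2.2670,-3.5576) (cross=-26.179)
ex = (C−B)/|BC| = (-0.7120,-0.7022); ey = (0.7022,-0.7120)
P = B + 2.38·ex + 1.30·ey = (2.6471,-0.5367)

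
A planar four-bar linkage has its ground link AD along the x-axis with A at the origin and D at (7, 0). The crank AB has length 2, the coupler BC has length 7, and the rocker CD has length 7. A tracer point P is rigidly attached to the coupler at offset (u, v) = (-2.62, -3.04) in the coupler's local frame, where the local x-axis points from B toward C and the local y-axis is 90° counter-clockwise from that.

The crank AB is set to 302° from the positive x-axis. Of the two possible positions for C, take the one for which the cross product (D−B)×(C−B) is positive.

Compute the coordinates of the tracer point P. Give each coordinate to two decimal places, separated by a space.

A=(0,0), D=(7.00,0)
B = A + 2.00·(cos302°, sin302°) = (1.0598, -1.6961)
|BD| = 6.1776
circle(B,7.00) ∩ circle(D,7.00): a=3.0888, h=6.2817
  candidates: C₊=(2.3052,5.1922) cross=38.805; C₋=(5.7546,-6.8883) cross=-38.805
  mode + wants cross > 0 → take C=(2.3052,5.1922) (cross=38.805)
ex = (C−B)/|BC| = (0.1779,0.9840); ey = (-0.9840,0.1779)
P = B + -2.62·ex + -3.04·ey = (3.5852,-4.8152)

3.59 -4.82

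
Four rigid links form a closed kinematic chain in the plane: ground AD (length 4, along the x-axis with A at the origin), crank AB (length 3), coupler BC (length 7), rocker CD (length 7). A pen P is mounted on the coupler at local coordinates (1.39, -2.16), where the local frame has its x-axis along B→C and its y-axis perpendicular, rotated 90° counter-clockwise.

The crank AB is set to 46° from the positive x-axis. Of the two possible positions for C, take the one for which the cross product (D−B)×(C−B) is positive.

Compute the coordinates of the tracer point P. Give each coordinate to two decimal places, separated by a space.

4.36 0.97

A=(0,0), D=(4.00,0)
B = A + 3.00·(cos46°, sin46°) = (2.0840, 2.1580)
|BD| = 2.8859
circle(B,7.00) ∩ circle(D,7.00): a=1.4429, h=6.8497
  candidates: C₊=(8.1641,5.6267) cross=19.767; C₋=(-2.0801,-3.4687) cross=-19.767
  mode + wants cross > 0 → take C=(8.1641,5.6267) (cross=19.767)
ex = (C−B)/|BC| = (0.8686,0.4955); ey = (-0.4955,0.8686)
P = B + 1.39·ex + -2.16·ey = (4.3617,0.9707)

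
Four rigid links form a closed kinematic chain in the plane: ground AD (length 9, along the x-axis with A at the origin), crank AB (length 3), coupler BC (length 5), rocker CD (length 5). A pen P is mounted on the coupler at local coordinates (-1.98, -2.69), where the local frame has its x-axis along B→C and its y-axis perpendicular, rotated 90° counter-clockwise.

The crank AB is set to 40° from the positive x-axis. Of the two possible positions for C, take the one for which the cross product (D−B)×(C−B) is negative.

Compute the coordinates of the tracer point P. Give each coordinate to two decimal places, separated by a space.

-1.01 2.40

A=(0,0), D=(9.00,0)
B = A + 3.00·(cos40°, sin40°) = (2.2981, 1.9284)
|BD| = 6.9738
circle(B,5.00) ∩ circle(D,5.00): a=3.4869, h=3.5835
  candidates: C₊=(6.6400,4.4080) cross=24.991; C₋=(4.6582,-2.4796) cross=-24.991
  mode - wants cross < 0 → take C=(4.6582,-2.4796) (cross=-24.991)
ex = (C−B)/|BC| = (0.4720,-0.8816); ey = (0.8816,0.4720)
P = B + -1.98·ex + -2.69·ey = (-1.0079,2.4042)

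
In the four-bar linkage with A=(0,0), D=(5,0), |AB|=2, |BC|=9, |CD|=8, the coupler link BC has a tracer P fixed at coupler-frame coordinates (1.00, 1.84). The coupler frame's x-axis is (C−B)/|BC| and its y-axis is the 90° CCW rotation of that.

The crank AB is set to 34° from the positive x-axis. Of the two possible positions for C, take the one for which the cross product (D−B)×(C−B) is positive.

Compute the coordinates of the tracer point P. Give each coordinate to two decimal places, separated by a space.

A=(0,0), D=(5.00,0)
B = A + 2.00·(cos34°, sin34°) = (1.6581, 1.1184)
|BD| = 3.5241
circle(B,9.00) ∩ circle(D,8.00): a=4.1740, h=7.9736
  candidates: C₊=(8.1468,7.3551) cross=28.100; C₋=(3.0859,-7.7676) cross=-28.100
  mode + wants cross > 0 → take C=(8.1468,7.3551) (cross=28.100)
ex = (C−B)/|BC| = (0.7210,0.6930); ey = (-0.6930,0.7210)
P = B + 1.00·ex + 1.84·ey = (1.1040,3.1379)

1.10 3.14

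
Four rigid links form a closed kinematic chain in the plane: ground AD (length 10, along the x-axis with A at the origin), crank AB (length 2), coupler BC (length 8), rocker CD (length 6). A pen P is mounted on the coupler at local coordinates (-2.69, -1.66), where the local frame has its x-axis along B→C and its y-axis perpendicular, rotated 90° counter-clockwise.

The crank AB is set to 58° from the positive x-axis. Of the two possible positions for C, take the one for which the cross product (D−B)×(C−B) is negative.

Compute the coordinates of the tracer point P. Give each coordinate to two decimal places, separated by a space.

A=(0,0), D=(10.00,0)
B = A + 2.00·(cos58°, sin58°) = (1.0598, 1.6961)
|BD| = 9.0996
circle(B,8.00) ∩ circle(D,6.00): a=6.0883, h=5.1896
  candidates: C₊=(8.0088,5.6600) cross=47.224; C₋=(6.0742,-4.5374) cross=-47.224
  mode - wants cross < 0 → take C=(6.0742,-4.5374) (cross=-47.224)
ex = (C−B)/|BC| = (0.6268,-0.7792); ey = (0.7792,0.6268)
P = B + -2.69·ex + -1.66·ey = (-1.9197,2.7516)

-1.92 2.75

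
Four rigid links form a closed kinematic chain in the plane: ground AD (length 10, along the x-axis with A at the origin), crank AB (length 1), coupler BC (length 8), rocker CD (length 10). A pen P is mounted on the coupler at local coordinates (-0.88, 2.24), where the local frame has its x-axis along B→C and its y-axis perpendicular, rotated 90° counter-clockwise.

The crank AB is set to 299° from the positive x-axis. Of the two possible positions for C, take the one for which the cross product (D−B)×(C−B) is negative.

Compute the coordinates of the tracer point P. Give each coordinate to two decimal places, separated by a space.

A=(0,0), D=(10.00,0)
B = A + 1.00·(cos299°, sin299°) = (0.4848, -0.8746)
|BD| = 9.5553
circle(B,8.00) ∩ circle(D,10.00): a=2.8939, h=7.4582
  candidates: C₊=(2.6839,6.8172) cross=71.266; C₋=(4.0492,-8.0367) cross=-71.266
  mode - wants cross < 0 → take C=(4.0492,-8.0367) (cross=-71.266)
ex = (C−B)/|BC| = (0.4456,-0.8953); ey = (0.8953,0.4456)
P = B + -0.88·ex + 2.24·ey = (2.0981,0.9112)

2.10 0.91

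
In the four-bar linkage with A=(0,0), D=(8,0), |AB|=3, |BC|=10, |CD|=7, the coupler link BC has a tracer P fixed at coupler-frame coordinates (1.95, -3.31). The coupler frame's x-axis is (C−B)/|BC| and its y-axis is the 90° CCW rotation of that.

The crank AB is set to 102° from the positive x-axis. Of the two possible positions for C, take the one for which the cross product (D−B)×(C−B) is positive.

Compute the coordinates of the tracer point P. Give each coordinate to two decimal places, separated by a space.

2.50 0.70

A=(0,0), D=(8.00,0)
B = A + 3.00·(cos102°, sin102°) = (-0.6237, 2.9344)
|BD| = 9.1093
circle(B,10.00) ∩ circle(D,7.00): a=7.3540, h=6.7763
  candidates: C₊=(8.5211,6.9806) cross=61.728; C₋=(4.1553,-5.8497) cross=-61.728
  mode + wants cross > 0 → take C=(8.5211,6.9806) (cross=61.728)
ex = (C−B)/|BC| = (0.9145,0.4046); ey = (-0.4046,0.9145)
P = B + 1.95·ex + -3.31·ey = (2.4988,0.6965)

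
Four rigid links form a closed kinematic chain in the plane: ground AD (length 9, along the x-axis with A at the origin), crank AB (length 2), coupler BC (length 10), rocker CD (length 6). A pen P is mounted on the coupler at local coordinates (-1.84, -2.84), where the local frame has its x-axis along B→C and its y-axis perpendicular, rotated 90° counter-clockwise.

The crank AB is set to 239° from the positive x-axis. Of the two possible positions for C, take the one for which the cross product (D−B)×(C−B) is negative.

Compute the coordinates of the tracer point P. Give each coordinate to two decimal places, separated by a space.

-3.89 -3.52

A=(0,0), D=(9.00,0)
B = A + 2.00·(cos239°, sin239°) = (-1.0301, -1.7143)
|BD| = 10.1755
circle(B,10.00) ∩ circle(D,6.00): a=8.2326, h=5.6767
  candidates: C₊=(6.1284,5.2682) cross=57.763; C₋=(8.0412,-5.9229) cross=-57.763
  mode - wants cross < 0 → take C=(8.0412,-5.9229) (cross=-57.763)
ex = (C−B)/|BC| = (0.9071,-0.4209); ey = (0.4209,0.9071)
P = B + -1.84·ex + -2.84·ey = (-3.8944,-3.5162)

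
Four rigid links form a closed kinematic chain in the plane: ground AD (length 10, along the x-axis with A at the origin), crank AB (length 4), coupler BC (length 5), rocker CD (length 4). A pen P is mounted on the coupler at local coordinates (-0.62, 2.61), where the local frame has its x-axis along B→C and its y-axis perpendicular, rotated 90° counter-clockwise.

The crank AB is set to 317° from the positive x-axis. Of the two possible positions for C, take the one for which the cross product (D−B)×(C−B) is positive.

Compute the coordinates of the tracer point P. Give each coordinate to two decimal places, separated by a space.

0.53 -1.52

A=(0,0), D=(10.00,0)
B = A + 4.00·(cos317°, sin317°) = (2.9254, -2.7280)
|BD| = 7.5823
circle(B,5.00) ∩ circle(D,4.00): a=4.3846, h=2.4031
  candidates: C₊=(6.1519,1.0917) cross=18.221; C₋=(7.8810,-3.3926) cross=-18.221
  mode + wants cross > 0 → take C=(6.1519,1.0917) (cross=18.221)
ex = (C−B)/|BC| = (0.6453,0.7639); ey = (-0.7639,0.6453)
P = B + -0.62·ex + 2.61·ey = (0.5315,-1.5174)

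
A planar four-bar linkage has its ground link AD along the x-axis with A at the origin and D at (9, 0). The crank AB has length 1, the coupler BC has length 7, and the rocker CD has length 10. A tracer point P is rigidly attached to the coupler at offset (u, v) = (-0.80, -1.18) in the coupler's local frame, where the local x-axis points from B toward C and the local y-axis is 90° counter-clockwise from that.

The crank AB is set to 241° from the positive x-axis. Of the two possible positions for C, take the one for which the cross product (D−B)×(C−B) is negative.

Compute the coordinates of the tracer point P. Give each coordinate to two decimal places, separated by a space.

A=(0,0), D=(9.00,0)
B = A + 1.00·(cos241°, sin241°) = (-0.4848, -0.8746)
|BD| = 9.5250
circle(B,7.00) ∩ circle(D,10.00): a=2.0854, h=6.6822
  candidates: C₊=(0.9782,5.9708) cross=63.648; C₋=(2.2053,-7.3371) cross=-63.648
  mode - wants cross < 0 → take C=(2.2053,-7.3371) (cross=-63.648)
ex = (C−B)/|BC| = (0.3843,-0.9232); ey = (0.9232,0.3843)
P = B + -0.80·ex + -1.18·ey = (-1.8816,-0.5895)

-1.88 -0.59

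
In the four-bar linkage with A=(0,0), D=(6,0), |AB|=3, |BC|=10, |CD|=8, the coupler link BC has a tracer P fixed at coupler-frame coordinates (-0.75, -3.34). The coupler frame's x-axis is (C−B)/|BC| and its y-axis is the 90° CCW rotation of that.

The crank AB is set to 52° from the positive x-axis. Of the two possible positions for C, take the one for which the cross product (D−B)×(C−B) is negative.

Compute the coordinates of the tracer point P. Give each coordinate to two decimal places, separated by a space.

A=(0,0), D=(6.00,0)
B = A + 3.00·(cos52°, sin52°) = (1.8470, 2.3640)
|BD| = 4.7787
circle(B,10.00) ∩ circle(D,8.00): a=6.1561, h=7.8805
  candidates: C₊=(11.0955,6.1673) cross=37.659; C₋=(3.2985,-7.5301) cross=-37.659
  mode - wants cross < 0 → take C=(3.2985,-7.5301) (cross=-37.659)
ex = (C−B)/|BC| = (0.1452,-0.9894); ey = (0.9894,0.1452)
P = B + -0.75·ex + -3.34·ey = (-1.5665,2.6213)

-1.57 2.62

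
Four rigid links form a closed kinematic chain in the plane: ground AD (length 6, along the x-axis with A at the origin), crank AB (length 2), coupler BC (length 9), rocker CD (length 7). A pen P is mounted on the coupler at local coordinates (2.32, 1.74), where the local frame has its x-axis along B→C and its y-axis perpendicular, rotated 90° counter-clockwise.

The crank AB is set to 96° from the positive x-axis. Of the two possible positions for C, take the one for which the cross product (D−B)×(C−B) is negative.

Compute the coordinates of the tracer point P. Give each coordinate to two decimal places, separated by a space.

2.26 0.47

A=(0,0), D=(6.00,0)
B = A + 2.00·(cos96°, sin96°) = (-0.2091, 1.9890)
|BD| = 6.5199
circle(B,9.00) ∩ circle(D,7.00): a=5.7140, h=6.9535
  candidates: C₊=(7.3538,6.8678) cross=45.336; C₋=(3.1112,-6.3761) cross=-45.336
  mode - wants cross < 0 → take C=(3.1112,-6.3761) (cross=-45.336)
ex = (C−B)/|BC| = (0.3689,-0.9295); ey = (0.9295,0.3689)
P = B + 2.32·ex + 1.74·ey = (2.2641,0.4746)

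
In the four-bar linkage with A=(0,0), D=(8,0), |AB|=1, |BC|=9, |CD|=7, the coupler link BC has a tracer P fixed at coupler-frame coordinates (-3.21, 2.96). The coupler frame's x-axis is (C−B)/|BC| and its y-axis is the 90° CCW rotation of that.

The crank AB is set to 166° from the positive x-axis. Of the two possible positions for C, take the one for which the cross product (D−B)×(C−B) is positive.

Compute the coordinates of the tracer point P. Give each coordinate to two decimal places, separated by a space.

-5.33 0.12

A=(0,0), D=(8.00,0)
B = A + 1.00·(cos166°, sin166°) = (-0.9703, 0.2419)
|BD| = 8.9736
circle(B,9.00) ∩ circle(D,7.00): a=6.2698, h=6.4568
  candidates: C₊=(5.4713,6.5273) cross=57.940; C₋=(5.1232,-6.3815) cross=-57.940
  mode + wants cross > 0 → take C=(5.4713,6.5273) (cross=57.940)
ex = (C−B)/|BC| = (0.7157,0.6984); ey = (-0.6984,0.7157)
P = B + -3.21·ex + 2.96·ey = (-5.3350,0.1187)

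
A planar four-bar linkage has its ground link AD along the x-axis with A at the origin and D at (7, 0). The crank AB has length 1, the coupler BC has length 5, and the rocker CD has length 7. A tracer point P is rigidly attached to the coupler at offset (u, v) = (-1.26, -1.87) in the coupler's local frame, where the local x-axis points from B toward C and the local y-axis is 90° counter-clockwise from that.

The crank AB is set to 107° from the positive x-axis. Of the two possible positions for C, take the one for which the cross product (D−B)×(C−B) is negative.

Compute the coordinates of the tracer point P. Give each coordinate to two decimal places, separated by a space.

A=(0,0), D=(7.00,0)
B = A + 1.00·(cos107°, sin107°) = (-0.2924, 0.9563)
|BD| = 7.3548
circle(B,5.00) ∩ circle(D,7.00): a=2.0458, h=4.5623
  candidates: C₊=(2.3293,5.2139) cross=33.555; C₋=(1.1429,-3.8333) cross=-33.555
  mode - wants cross < 0 → take C=(1.1429,-3.8333) (cross=-33.555)
ex = (C−B)/|BC| = (0.2870,-0.9579); ey = (0.9579,0.2870)
P = B + -1.26·ex + -1.87·ey = (-2.4454,1.6265)

-2.45 1.63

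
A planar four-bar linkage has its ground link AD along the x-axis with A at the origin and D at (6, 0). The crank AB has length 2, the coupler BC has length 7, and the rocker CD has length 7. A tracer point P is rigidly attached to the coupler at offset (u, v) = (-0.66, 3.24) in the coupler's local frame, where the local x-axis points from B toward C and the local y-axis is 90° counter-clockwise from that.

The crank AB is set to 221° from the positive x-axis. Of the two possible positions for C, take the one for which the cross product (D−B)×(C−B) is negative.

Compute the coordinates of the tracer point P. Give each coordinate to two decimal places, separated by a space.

A=(0,0), D=(6.00,0)
B = A + 2.00·(cos221°, sin221°) = (-1.5094, -1.3121)
|BD| = 7.6232
circle(B,7.00) ∩ circle(D,7.00): a=3.8116, h=5.8713
  candidates: C₊=(1.2347,5.1276) cross=44.758; C₋=(3.2559,-6.4397) cross=-44.758
  mode - wants cross < 0 → take C=(3.2559,-6.4397) (cross=-44.758)
ex = (C−B)/|BC| = (0.6808,-0.7325); ey = (0.7325,0.6808)
P = B + -0.66·ex + 3.24·ey = (0.4146,1.3770)

0.41 1.38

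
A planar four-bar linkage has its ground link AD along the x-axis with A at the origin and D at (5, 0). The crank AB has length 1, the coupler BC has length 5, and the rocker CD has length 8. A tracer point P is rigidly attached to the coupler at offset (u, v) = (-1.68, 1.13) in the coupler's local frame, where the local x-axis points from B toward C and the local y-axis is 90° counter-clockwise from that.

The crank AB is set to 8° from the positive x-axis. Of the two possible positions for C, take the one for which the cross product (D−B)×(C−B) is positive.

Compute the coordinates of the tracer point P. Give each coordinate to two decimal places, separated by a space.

0.95 -1.89

A=(0,0), D=(5.00,0)
B = A + 1.00·(cos8°, sin8°) = (0.9903, 0.1392)
|BD| = 4.0121
circle(B,5.00) ∩ circle(D,8.00): a=-2.8542, h=4.1053
  candidates: C₊=(-1.7198,4.3410) cross=16.471; C₋=(-2.0046,-3.8647) cross=-16.471
  mode + wants cross > 0 → take C=(-1.7198,4.3410) (cross=16.471)
ex = (C−B)/|BC| = (-0.5420,0.8404); ey = (-0.8404,-0.5420)
P = B + -1.68·ex + 1.13·ey = (0.9512,-1.8851)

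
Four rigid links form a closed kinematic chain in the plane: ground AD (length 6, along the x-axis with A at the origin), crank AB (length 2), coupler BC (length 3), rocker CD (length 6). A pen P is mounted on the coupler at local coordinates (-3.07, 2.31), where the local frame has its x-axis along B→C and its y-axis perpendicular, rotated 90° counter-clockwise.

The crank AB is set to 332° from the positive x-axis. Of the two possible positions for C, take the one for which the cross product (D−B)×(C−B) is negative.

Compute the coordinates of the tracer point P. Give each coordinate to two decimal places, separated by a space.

A=(0,0), D=(6.00,0)
B = A + 2.00·(cos332°, sin332°) = (1.7659, -0.9389)
|BD| = 4.3370
circle(B,3.00) ∩ circle(D,6.00): a=-0.9443, h=2.8475
  candidates: C₊=(0.2275,1.6366) cross=12.350; C₋=(1.4605,-3.9234) cross=-12.350
  mode - wants cross < 0 → take C=(1.4605,-3.9234) (cross=-12.350)
ex = (C−B)/|BC| = (-0.1018,-0.9948); ey = (0.9948,-0.1018)
P = B + -3.07·ex + 2.31·ey = (4.3764,1.8799)

4.38 1.88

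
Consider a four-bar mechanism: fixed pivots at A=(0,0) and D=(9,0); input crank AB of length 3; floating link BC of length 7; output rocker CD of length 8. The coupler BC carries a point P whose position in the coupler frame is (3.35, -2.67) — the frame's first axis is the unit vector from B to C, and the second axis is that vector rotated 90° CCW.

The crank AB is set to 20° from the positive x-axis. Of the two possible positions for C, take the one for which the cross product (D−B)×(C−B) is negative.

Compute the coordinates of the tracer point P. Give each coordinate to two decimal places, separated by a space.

A=(0,0), D=(9.00,0)
B = A + 3.00·(cos20°, sin20°) = (2.8191, 1.0261)
|BD| = 6.2655
circle(B,7.00) ∩ circle(D,8.00): a=1.9357, h=6.7270
  candidates: C₊=(5.8303,7.3453) cross=42.148; C₋=(3.6270,-5.9272) cross=-42.148
  mode - wants cross < 0 → take C=(3.6270,-5.9272) (cross=-42.148)
ex = (C−B)/|BC| = (0.1154,-0.9933); ey = (0.9933,0.1154)
P = B + 3.35·ex + -2.67·ey = (0.5536,-2.6097)

0.55 -2.61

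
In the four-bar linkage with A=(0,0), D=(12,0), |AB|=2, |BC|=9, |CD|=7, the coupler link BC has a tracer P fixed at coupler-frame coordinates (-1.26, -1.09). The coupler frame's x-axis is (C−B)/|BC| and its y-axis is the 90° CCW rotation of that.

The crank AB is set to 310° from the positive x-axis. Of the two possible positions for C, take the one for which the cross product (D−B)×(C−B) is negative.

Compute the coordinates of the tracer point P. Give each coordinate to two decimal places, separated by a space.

-0.36 -1.79

A=(0,0), D=(12.00,0)
B = A + 2.00·(cos310°, sin310°) = (1.2856, -1.5321)
|BD| = 10.8234
circle(B,9.00) ∩ circle(D,7.00): a=6.8900, h=5.7903
  candidates: C₊=(7.2865,5.1753) cross=62.671; C₋=(8.9258,-6.2888) cross=-62.671
  mode - wants cross < 0 → take C=(8.9258,-6.2888) (cross=-62.671)
ex = (C−B)/|BC| = (0.8489,-0.5285); ey = (0.5285,0.8489)
P = B + -1.26·ex + -1.09·ey = (-0.3602,-1.7915)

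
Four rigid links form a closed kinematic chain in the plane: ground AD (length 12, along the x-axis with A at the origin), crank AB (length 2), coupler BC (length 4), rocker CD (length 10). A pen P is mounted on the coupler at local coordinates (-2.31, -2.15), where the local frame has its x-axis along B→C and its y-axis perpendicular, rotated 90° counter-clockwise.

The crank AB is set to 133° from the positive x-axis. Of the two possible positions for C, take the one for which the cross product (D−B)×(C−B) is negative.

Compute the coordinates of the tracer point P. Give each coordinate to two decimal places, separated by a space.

A=(0,0), D=(12.00,0)
B = A + 2.00·(cos133°, sin133°) = (-1.3640, 1.4627)
|BD| = 13.4438
circle(B,4.00) ∩ circle(D,10.00): a=3.5978, h=1.7481
  candidates: C₊=(2.4026,2.8090) cross=23.501; C₋=(2.0222,-0.6665) cross=-23.501
  mode - wants cross < 0 → take C=(2.0222,-0.6665) (cross=-23.501)
ex = (C−B)/|BC| = (0.8466,-0.5323); ey = (0.5323,0.8466)
P = B + -2.31·ex + -2.15·ey = (-4.4640,0.8722)

-4.46 0.87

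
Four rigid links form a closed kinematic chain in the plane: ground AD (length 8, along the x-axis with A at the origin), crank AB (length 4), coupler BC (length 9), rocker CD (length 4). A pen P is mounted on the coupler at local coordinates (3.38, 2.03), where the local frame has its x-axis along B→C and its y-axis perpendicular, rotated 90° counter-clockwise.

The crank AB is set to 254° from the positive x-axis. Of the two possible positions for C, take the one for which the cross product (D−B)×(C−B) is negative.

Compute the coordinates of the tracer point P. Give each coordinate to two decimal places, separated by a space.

A=(0,0), D=(8.00,0)
B = A + 4.00·(cos254°, sin254°) = (-1.1025, -3.8450)
|BD| = 9.8813
circle(B,9.00) ∩ circle(D,4.00): a=8.2297, h=3.6431
  candidates: C₊=(5.0609,2.7133) cross=35.999; C₋=(7.8961,-3.9987) cross=-35.999
  mode - wants cross < 0 → take C=(7.8961,-3.9987) (cross=-35.999)
ex = (C−B)/|BC| = (0.9999,-0.0171); ey = (0.0171,0.9999)
P = B + 3.38·ex + 2.03·ey = (2.3116,-1.8730)

2.31 -1.87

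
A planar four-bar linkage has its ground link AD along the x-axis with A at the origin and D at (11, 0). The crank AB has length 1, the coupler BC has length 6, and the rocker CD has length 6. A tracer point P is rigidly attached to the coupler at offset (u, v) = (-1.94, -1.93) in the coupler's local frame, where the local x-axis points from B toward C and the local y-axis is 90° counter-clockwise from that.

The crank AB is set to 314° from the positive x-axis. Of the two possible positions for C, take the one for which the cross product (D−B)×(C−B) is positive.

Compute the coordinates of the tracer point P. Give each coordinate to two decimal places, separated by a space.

A=(0,0), D=(11.00,0)
B = A + 1.00·(cos314°, sin314°) = (0.6947, -0.7193)
|BD| = 10.3304
circle(B,6.00) ∩ circle(D,6.00): a=5.1652, h=3.0530
  candidates: C₊=(5.6347,2.6859) cross=31.538; C₋=(6.0599,-3.4052) cross=-31.538
  mode + wants cross > 0 → take C=(5.6347,2.6859) (cross=31.538)
ex = (C−B)/|BC| = (0.8233,0.5675); ey = (-0.5675,0.8233)
P = B + -1.94·ex + -1.93·ey = (0.1927,-3.4094)

0.19 -3.41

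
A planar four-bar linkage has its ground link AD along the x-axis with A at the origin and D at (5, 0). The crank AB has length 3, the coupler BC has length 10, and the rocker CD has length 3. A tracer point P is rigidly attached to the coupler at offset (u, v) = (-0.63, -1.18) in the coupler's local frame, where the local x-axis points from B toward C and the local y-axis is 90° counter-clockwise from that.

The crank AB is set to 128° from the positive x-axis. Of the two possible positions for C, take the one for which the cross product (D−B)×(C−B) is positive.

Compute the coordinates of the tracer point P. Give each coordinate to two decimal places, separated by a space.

-2.69 1.33

A=(0,0), D=(5.00,0)
B = A + 3.00·(cos128°, sin128°) = (-1.8470, 2.3640)
|BD| = 7.2436
circle(B,10.00) ∩ circle(D,3.00): a=9.9032, h=1.3880
  candidates: C₊=(7.9670,0.4440) cross=10.054; C₋=(7.0610,-2.1800) cross=-10.054
  mode + wants cross > 0 → take C=(7.9670,0.4440) (cross=10.054)
ex = (C−B)/|BC| = (0.9814,-0.1920); ey = (0.1920,0.9814)
P = B + -0.63·ex + -1.18·ey = (-2.6918,1.3269)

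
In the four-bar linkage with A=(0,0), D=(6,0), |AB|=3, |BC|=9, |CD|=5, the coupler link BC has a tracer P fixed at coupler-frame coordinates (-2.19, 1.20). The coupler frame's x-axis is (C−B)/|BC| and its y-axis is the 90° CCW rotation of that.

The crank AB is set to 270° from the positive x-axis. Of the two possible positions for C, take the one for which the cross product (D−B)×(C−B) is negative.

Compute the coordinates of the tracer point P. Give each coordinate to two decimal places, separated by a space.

-2.04 -1.55

A=(0,0), D=(6.00,0)
B = A + 3.00·(cos270°, sin270°) = (-0.0000, -3.0000)
|BD| = 6.7082
circle(B,9.00) ∩ circle(D,5.00): a=7.5281, h=4.9323
  candidates: C₊=(4.5275,4.7783) cross=33.087; C₋=(8.9391,-4.0449) cross=-33.087
  mode - wants cross < 0 → take C=(8.9391,-4.0449) (cross=-33.087)
ex = (C−B)/|BC| = (0.9932,-0.1161); ey = (0.1161,0.9932)
P = B + -2.19·ex + 1.20·ey = (-2.0359,-1.5538)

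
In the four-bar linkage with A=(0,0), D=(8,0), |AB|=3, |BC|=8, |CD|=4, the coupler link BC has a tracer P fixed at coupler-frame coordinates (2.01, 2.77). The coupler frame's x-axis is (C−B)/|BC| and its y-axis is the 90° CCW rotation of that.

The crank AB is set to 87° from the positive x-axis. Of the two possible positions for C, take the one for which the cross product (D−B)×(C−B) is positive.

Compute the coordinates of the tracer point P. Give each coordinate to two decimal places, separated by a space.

A=(0,0), D=(8.00,0)
B = A + 3.00·(cos87°, sin87°) = (0.1570, 2.9959)
|BD| = 8.3957
circle(B,8.00) ∩ circle(D,4.00): a=7.0565, h=3.7691
  candidates: C₊=(8.0939,3.9989) cross=31.645; C₋=(5.4040,-3.0431) cross=-31.645
  mode + wants cross > 0 → take C=(8.0939,3.9989) (cross=31.645)
ex = (C−B)/|BC| = (0.9921,0.1254); ey = (-0.1254,0.9921)
P = B + 2.01·ex + 2.77·ey = (1.8039,5.9960)

1.80 6.00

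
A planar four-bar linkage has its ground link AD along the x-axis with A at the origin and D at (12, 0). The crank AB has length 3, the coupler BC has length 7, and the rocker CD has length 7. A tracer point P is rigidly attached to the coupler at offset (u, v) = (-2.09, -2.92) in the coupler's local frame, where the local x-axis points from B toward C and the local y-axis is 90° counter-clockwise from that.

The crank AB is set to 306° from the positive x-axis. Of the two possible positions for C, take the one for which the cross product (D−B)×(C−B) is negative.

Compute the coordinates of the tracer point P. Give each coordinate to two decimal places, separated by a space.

-1.45 -4.03

A=(0,0), D=(12.00,0)
B = A + 3.00·(cos306°, sin306°) = (1.7634, -2.4271)
|BD| = 10.5204
circle(B,7.00) ∩ circle(D,7.00): a=5.2602, h=4.6185
  candidates: C₊=(5.8162,3.2803) cross=48.588; C₋=(7.9472,-5.7074) cross=-48.588
  mode - wants cross < 0 → take C=(7.9472,-5.7074) (cross=-48.588)
ex = (C−B)/|BC| = (0.8834,-0.4686); ey = (0.4686,0.8834)
P = B + -2.09·ex + -2.92·ey = (-1.4513,-4.0272)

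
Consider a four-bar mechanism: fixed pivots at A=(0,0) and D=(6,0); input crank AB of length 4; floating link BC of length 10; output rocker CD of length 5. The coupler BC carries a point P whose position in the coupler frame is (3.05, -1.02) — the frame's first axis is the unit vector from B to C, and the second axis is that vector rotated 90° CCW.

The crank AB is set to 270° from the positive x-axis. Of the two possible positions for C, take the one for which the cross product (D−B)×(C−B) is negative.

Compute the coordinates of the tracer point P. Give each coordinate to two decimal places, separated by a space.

3.13 -4.73

A=(0,0), D=(6.00,0)
B = A + 4.00·(cos270°, sin270°) = (-0.0000, -4.0000)
|BD| = 7.2111
circle(B,10.00) ∩ circle(D,5.00): a=8.8059, h=4.7389
  candidates: C₊=(4.6983,4.8276) cross=34.172; C₋=(9.9556,-3.0583) cross=-34.172
  mode - wants cross < 0 → take C=(9.9556,-3.0583) (cross=-34.172)
ex = (C−B)/|BC| = (0.9956,0.0942); ey = (-0.0942,0.9956)
P = B + 3.05·ex + -1.02·ey = (3.1325,-4.7283)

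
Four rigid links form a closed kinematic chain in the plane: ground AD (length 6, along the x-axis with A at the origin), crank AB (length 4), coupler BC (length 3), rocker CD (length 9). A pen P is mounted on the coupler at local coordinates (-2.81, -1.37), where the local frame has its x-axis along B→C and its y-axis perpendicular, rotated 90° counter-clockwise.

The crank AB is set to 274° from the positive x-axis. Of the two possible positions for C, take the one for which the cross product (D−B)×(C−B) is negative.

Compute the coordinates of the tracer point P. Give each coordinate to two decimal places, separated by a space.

-1.14 -1.20

A=(0,0), D=(6.00,0)
B = A + 4.00·(cos274°, sin274°) = (0.2790, -3.9903)
|BD| = 6.9751
circle(B,3.00) ∩ circle(D,9.00): a=-1.6737, h=2.4897
  candidates: C₊=(-2.5181,-2.9057) cross=17.366; C₋=(0.3306,-6.9898) cross=-17.366
  mode - wants cross < 0 → take C=(0.3306,-6.9898) (cross=-17.366)
ex = (C−B)/|BC| = (0.0172,-0.9999); ey = (0.9999,0.0172)
P = B + -2.81·ex + -1.37·ey = (-1.1390,-1.2042)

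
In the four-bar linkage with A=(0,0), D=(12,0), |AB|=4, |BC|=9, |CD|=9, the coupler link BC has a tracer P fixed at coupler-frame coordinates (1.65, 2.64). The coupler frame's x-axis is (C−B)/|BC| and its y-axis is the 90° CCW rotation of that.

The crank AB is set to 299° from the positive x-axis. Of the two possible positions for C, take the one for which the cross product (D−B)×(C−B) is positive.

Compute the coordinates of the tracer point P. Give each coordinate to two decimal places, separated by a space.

-0.10 -1.14

A=(0,0), D=(12.00,0)
B = A + 4.00·(cos299°, sin299°) = (1.9392, -3.4985)
|BD| = 10.6517
circle(B,9.00) ∩ circle(D,9.00): a=5.3258, h=7.2550
  candidates: C₊=(4.5867,5.1033) cross=77.278; C₋=(9.3525,-8.6018) cross=-77.278
  mode + wants cross > 0 → take C=(4.5867,5.1033) (cross=77.278)
ex = (C−B)/|BC| = (0.2942,0.9558); ey = (-0.9558,0.2942)
P = B + 1.65·ex + 2.64·ey = (-0.0986,-1.1449)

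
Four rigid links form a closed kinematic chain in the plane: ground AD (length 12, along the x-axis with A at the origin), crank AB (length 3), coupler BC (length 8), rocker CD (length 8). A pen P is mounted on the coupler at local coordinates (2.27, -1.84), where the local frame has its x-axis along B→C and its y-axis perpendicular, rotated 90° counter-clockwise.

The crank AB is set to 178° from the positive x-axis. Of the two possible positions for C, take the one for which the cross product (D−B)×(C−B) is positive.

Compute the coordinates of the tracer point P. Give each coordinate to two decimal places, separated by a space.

-0.24 -0.85

A=(0,0), D=(12.00,0)
B = A + 3.00·(cos178°, sin178°) = (-2.9982, 0.1047)
|BD| = 14.9985
circle(B,8.00) ∩ circle(D,8.00): a=7.4993, h=2.7859
  candidates: C₊=(4.5204,2.8381) cross=41.784; C₋=(4.4815,-2.7334) cross=-41.784
  mode + wants cross > 0 → take C=(4.5204,2.8381) (cross=41.784)
ex = (C−B)/|BC| = (0.9398,0.3417); ey = (-0.3417,0.9398)
P = B + 2.27·ex + -1.84·ey = (-0.2361,-0.8490)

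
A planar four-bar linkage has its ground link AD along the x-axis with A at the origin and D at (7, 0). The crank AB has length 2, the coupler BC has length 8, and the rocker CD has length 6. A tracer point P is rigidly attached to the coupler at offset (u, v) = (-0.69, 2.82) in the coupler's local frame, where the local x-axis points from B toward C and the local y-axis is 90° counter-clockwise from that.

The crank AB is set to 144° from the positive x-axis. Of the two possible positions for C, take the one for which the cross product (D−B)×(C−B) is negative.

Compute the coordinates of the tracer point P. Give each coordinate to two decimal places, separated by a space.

0.08 3.53

A=(0,0), D=(7.00,0)
B = A + 2.00·(cos144°, sin144°) = (-1.6180, 1.1756)
|BD| = 8.6978
circle(B,8.00) ∩ circle(D,6.00): a=5.9585, h=5.3382
  candidates: C₊=(5.0073,5.6594) cross=46.431; C₋=(3.5643,-4.9190) cross=-46.431
  mode - wants cross < 0 → take C=(3.5643,-4.9190) (cross=-46.431)
ex = (C−B)/|BC| = (0.6478,-0.7618); ey = (0.7618,0.6478)
P = B + -0.69·ex + 2.82·ey = (0.0833,3.5280)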